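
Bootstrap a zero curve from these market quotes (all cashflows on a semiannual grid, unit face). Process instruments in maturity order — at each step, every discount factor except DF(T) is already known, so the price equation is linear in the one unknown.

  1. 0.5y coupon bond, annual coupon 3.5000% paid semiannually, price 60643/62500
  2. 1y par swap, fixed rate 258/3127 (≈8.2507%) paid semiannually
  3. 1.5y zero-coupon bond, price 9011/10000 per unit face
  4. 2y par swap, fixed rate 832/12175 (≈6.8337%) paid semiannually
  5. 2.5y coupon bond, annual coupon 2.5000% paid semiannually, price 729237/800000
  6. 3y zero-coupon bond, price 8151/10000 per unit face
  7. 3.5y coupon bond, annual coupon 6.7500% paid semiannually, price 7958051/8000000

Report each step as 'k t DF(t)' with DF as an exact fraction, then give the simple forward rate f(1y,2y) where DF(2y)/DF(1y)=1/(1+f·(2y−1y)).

1 1/2 596/625
2 1 4613/5000
3 3/2 9011/10000
4 2 547/625
5 5/2 1069/1250
6 3 8151/10000
7 7/2 1577/2000
f(1y,2y) = ((4613/5000)/(547/625) − 1)/(1) = 237/4376 ≈ 5.4159%

step 1 [0.5y] bond c/2=7/400: DF=(60643/62500 − 7/400·(0))/(1+7/400) = 596/625 ≈ 0.953600
step 2 [1y] swap r/2=129/3127: DF=(1 − 129/3127·(0.953600))/(1+129/3127) = 4613/5000 ≈ 0.922600
step 3 [1.5y] zero: DF = P = 9011/10000 ≈ 0.901100
step 4 [2y] swap r/2=416/12175: DF=(1 − 416/12175·(0.953600+0.922600+0.901100))/(1+416/12175) = 547/625 ≈ 0.875200
step 5 [2.5y] bond c/2=1/80: DF=(729237/800000 − 1/80·(0.953600+0.922600+0.901100+0.875200))/(1+1/80) = 1069/1250 ≈ 0.855200
step 6 [3y] zero: DF = P = 8151/10000 ≈ 0.815100
step 7 [3.5y] bond c/2=27/800: DF=(7958051/8000000 − 27/800·(0.953600+0.922600+0.901100+0.875200+0.855200+0.815100))/(1+27/800) = 1577/2000 ≈ 0.788500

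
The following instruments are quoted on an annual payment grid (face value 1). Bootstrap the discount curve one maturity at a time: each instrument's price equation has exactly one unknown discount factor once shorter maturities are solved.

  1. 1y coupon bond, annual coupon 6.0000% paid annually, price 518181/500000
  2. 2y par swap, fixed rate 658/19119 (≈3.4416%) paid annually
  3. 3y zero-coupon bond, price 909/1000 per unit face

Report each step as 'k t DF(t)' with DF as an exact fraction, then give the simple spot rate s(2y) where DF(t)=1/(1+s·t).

step 1 [1y] bond c/1=3/50: DF=(518181/500000 − 3/50·(0))/(1+3/50) = 9777/10000 ≈ 0.977700
step 2 [2y] swap r/1=658/19119: DF=(1 − 658/19119·(0.977700))/(1+658/19119) = 4671/5000 ≈ 0.934200
step 3 [3y] zero: DF = P = 909/1000 ≈ 0.909000

1 1 9777/10000
2 2 4671/5000
3 3 909/1000
s(2y) = (1/(4671/5000) − 1)/(2) = 329/9342 ≈ 3.5217%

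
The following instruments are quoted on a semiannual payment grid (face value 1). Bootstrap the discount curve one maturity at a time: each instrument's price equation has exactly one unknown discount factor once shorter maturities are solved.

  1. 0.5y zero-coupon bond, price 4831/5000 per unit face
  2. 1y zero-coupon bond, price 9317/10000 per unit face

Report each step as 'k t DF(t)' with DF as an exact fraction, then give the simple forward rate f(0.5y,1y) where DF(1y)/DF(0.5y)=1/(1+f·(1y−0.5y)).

step 1 [0.5y] zero: DF = P = 4831/5000 ≈ 0.966200
step 2 [1y] zero: DF = P = 9317/10000 ≈ 0.931700

1 1/2 4831/5000
2 1 9317/10000
f(0.5y,1y) = ((4831/5000)/(9317/10000) − 1)/(1/2) = 690/9317 ≈ 7.4058%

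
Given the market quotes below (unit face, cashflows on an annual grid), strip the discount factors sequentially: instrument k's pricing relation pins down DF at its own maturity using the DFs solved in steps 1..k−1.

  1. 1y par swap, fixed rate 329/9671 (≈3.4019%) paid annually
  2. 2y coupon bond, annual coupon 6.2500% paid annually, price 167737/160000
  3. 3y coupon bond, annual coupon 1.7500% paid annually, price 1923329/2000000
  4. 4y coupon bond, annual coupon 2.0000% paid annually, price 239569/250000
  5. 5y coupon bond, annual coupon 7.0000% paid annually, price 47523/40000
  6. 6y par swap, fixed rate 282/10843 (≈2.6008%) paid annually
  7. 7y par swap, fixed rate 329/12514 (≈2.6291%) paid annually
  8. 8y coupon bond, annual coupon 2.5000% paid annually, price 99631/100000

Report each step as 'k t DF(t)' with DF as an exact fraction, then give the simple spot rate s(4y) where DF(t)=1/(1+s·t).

1 1 9671/10000
2 2 4649/5000
3 3 73/80
4 4 2211/2500
5 5 8687/10000
6 6 859/1000
7 7 1671/2000
8 8 4097/5000
s(4y) = (1/(2211/2500) − 1)/(4) = 289/8844 ≈ 3.2678%

step 1 [1y] swap r/1=329/9671: DF=(1 − 329/9671·(0))/(1+329/9671) = 9671/10000 ≈ 0.967100
step 2 [2y] bond c/1=1/16: DF=(167737/160000 − 1/16·(0.967100))/(1+1/16) = 4649/5000 ≈ 0.929800
step 3 [3y] bond c/1=7/400: DF=(1923329/2000000 − 7/400·(0.967100+0.929800))/(1+7/400) = 73/80 ≈ 0.912500
step 4 [4y] bond c/1=1/50: DF=(239569/250000 − 1/50·(0.967100+0.929800+0.912500))/(1+1/50) = 2211/2500 ≈ 0.884400
step 5 [5y] bond c/1=7/100: DF=(47523/40000 − 7/100·(0.967100+0.929800+0.912500+0.884400))/(1+7/100) = 8687/10000 ≈ 0.868700
step 6 [6y] swap r/1=282/10843: DF=(1 − 282/10843·(0.967100+0.929800+0.912500+0.884400+0.868700))/(1+282/10843) = 859/1000 ≈ 0.859000
step 7 [7y] swap r/1=329/12514: DF=(1 − 329/12514·(0.967100+0.929800+0.912500+0.884400+0.868700+0.859000))/(1+329/12514) = 1671/2000 ≈ 0.835500
step 8 [8y] bond c/1=1/40: DF=(99631/100000 − 1/40·(0.967100+0.929800+0.912500+0.884400+0.868700+0.859000+0.835500))/(1+1/40) = 4097/5000 ≈ 0.819400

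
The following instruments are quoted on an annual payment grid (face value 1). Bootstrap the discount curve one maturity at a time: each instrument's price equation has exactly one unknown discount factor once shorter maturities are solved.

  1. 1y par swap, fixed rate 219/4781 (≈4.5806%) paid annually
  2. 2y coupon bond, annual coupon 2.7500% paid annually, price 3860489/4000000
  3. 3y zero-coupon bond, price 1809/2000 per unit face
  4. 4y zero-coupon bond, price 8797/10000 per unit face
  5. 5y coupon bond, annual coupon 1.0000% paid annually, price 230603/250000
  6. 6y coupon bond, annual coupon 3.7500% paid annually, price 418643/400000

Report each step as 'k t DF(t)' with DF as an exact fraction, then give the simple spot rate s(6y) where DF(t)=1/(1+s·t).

1 1 4781/5000
2 2 9137/10000
3 3 1809/2000
4 4 8797/10000
5 5 8771/10000
6 6 169/200
s(6y) = (1/(169/200) − 1)/(6) = 31/1014 ≈ 3.0572%

step 1 [1y] swap r/1=219/4781: DF=(1 − 219/4781·(0))/(1+219/4781) = 4781/5000 ≈ 0.956200
step 2 [2y] bond c/1=11/400: DF=(3860489/4000000 − 11/400·(0.956200))/(1+11/400) = 9137/10000 ≈ 0.913700
step 3 [3y] zero: DF = P = 1809/2000 ≈ 0.904500
step 4 [4y] zero: DF = P = 8797/10000 ≈ 0.879700
step 5 [5y] bond c/1=1/100: DF=(230603/250000 − 1/100·(0.956200+0.913700+0.904500+0.879700))/(1+1/100) = 8771/10000 ≈ 0.877100
step 6 [6y] bond c/1=3/80: DF=(418643/400000 − 3/80·(0.956200+0.913700+0.904500+0.879700+0.877100))/(1+3/80) = 169/200 ≈ 0.845000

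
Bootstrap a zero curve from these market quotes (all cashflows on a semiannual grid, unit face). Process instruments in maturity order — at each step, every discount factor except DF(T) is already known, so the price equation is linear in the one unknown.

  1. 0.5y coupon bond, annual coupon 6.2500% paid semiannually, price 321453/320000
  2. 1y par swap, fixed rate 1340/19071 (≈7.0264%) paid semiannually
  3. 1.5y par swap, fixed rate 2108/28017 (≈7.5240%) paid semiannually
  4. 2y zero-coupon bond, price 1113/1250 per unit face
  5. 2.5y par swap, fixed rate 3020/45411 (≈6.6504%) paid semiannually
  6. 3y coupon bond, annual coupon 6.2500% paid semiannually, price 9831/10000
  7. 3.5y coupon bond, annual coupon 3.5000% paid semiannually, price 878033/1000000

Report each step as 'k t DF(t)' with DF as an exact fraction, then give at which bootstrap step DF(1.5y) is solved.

step 1 [0.5y] bond c/2=1/32: DF=(321453/320000 − 1/32·(0))/(1+1/32) = 9741/10000 ≈ 0.974100
step 2 [1y] swap r/2=670/19071: DF=(1 − 670/19071·(0.974100))/(1+670/19071) = 933/1000 ≈ 0.933000
step 3 [1.5y] swap r/2=1054/28017: DF=(1 − 1054/28017·(0.974100+0.933000))/(1+1054/28017) = 4473/5000 ≈ 0.894600
step 4 [2y] zero: DF = P = 1113/1250 ≈ 0.890400
step 5 [2.5y] swap r/2=1510/45411: DF=(1 − 1510/45411·(0.974100+0.933000+0.894600+0.890400))/(1+1510/45411) = 849/1000 ≈ 0.849000
step 6 [3y] bond c/2=1/32: DF=(9831/10000 − 1/32·(0.974100+0.933000+0.894600+0.890400+0.849000))/(1+1/32) = 8157/10000 ≈ 0.815700
step 7 [3.5y] bond c/2=7/400: DF=(878033/1000000 − 7/400·(0.974100+0.933000+0.894600+0.890400+0.849000+0.815700))/(1+7/400) = 1927/2500 ≈ 0.770800

1 1/2 9741/10000
2 1 933/1000
3 3/2 4473/5000
4 2 1113/1250
5 5/2 849/1000
6 3 8157/10000
7 7/2 1927/2500
DF(1.5y) is solved at step 3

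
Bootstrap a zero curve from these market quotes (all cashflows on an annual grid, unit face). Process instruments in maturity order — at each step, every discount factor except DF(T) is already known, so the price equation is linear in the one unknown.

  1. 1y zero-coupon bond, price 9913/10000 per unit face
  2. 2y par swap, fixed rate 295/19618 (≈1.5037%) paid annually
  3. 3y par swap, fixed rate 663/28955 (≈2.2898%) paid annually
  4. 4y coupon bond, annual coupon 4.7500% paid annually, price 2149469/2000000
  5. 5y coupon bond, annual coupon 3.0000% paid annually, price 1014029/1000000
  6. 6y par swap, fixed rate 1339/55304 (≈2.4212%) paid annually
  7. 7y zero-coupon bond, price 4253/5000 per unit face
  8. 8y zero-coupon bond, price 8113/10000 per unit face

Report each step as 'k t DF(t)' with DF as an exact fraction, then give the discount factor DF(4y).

1 1 9913/10000
2 2 1941/2000
3 3 9337/10000
4 4 8947/10000
5 5 8741/10000
6 6 8661/10000
7 7 4253/5000
8 8 8113/10000
DF(4y) = 8947/10000 ≈ 0.894700

step 1 [1y] zero: DF = P = 9913/10000 ≈ 0.991300
step 2 [2y] swap r/1=295/19618: DF=(1 − 295/19618·(0.991300))/(1+295/19618) = 1941/2000 ≈ 0.970500
step 3 [3y] swap r/1=663/28955: DF=(1 − 663/28955·(0.991300+0.970500))/(1+663/28955) = 9337/10000 ≈ 0.933700
step 4 [4y] bond c/1=19/400: DF=(2149469/2000000 − 19/400·(0.991300+0.970500+0.933700))/(1+19/400) = 8947/10000 ≈ 0.894700
step 5 [5y] bond c/1=3/100: DF=(1014029/1000000 − 3/100·(0.991300+0.970500+0.933700+0.894700))/(1+3/100) = 8741/10000 ≈ 0.874100
step 6 [6y] swap r/1=1339/55304: DF=(1 − 1339/55304·(0.991300+0.970500+0.933700+0.894700+0.874100))/(1+1339/55304) = 8661/10000 ≈ 0.866100
step 7 [7y] zero: DF = P = 4253/5000 ≈ 0.850600
step 8 [8y] zero: DF = P = 8113/10000 ≈ 0.811300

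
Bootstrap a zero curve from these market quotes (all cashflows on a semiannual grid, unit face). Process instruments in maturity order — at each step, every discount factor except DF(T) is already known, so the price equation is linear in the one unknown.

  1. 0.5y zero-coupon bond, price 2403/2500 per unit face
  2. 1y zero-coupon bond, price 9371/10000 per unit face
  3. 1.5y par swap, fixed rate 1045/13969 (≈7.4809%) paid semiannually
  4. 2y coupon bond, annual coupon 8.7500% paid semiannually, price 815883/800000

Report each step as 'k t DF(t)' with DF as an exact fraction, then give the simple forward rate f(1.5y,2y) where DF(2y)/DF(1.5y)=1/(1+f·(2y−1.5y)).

step 1 [0.5y] zero: DF = P = 2403/2500 ≈ 0.961200
step 2 [1y] zero: DF = P = 9371/10000 ≈ 0.937100
step 3 [1.5y] swap r/2=1045/27938: DF=(1 − 1045/27938·(0.961200+0.937100))/(1+1045/27938) = 1791/2000 ≈ 0.895500
step 4 [2y] bond c/2=7/160: DF=(815883/800000 − 7/160·(0.961200+0.937100+0.895500))/(1+7/160) = 43/50 ≈ 0.860000

1 1/2 2403/2500
2 1 9371/10000
3 3/2 1791/2000
4 2 43/50
f(1.5y,2y) = ((1791/2000)/(43/50) − 1)/(1/2) = 71/860 ≈ 8.2558%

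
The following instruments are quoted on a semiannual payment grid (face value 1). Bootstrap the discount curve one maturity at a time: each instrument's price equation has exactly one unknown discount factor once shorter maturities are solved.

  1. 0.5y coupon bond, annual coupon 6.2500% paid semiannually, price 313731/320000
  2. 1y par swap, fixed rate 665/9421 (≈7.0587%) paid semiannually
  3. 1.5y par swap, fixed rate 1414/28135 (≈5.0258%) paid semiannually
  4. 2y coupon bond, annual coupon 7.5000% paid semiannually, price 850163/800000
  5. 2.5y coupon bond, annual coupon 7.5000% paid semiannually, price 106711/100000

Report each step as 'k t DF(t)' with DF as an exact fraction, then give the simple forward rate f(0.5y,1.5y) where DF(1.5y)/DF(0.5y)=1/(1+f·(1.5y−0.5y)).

step 1 [0.5y] bond c/2=1/32: DF=(313731/320000 − 1/32·(0))/(1+1/32) = 9507/10000 ≈ 0.950700
step 2 [1y] swap r/2=665/18842: DF=(1 − 665/18842·(0.950700))/(1+665/18842) = 1867/2000 ≈ 0.933500
step 3 [1.5y] swap r/2=707/28135: DF=(1 − 707/28135·(0.950700+0.933500))/(1+707/28135) = 9293/10000 ≈ 0.929300
step 4 [2y] bond c/2=3/80: DF=(850163/800000 − 3/80·(0.950700+0.933500+0.929300))/(1+3/80) = 4613/5000 ≈ 0.922600
step 5 [2.5y] bond c/2=3/80: DF=(106711/100000 − 3/80·(0.950700+0.933500+0.929300+0.922600))/(1+3/80) = 1787/2000 ≈ 0.893500

1 1/2 9507/10000
2 1 1867/2000
3 3/2 9293/10000
4 2 4613/5000
5 5/2 1787/2000
f(0.5y,1.5y) = ((9507/10000)/(9293/10000) − 1)/(1) = 214/9293 ≈ 2.3028%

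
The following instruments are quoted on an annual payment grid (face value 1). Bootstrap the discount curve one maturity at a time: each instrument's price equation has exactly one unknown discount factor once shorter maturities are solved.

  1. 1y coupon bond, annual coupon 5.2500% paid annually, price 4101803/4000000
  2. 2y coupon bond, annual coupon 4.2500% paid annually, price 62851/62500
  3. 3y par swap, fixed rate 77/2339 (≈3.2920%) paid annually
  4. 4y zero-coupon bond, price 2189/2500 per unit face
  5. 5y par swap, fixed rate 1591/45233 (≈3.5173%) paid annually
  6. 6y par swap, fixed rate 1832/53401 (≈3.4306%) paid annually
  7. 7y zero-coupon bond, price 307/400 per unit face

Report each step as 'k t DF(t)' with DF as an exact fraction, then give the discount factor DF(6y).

step 1 [1y] bond c/1=21/400: DF=(4101803/4000000 − 21/400·(0))/(1+21/400) = 9743/10000 ≈ 0.974300
step 2 [2y] bond c/1=17/400: DF=(62851/62500 − 17/400·(0.974300))/(1+17/400) = 9249/10000 ≈ 0.924900
step 3 [3y] swap r/1=77/2339: DF=(1 − 77/2339·(0.974300+0.924900))/(1+77/2339) = 2269/2500 ≈ 0.907600
step 4 [4y] zero: DF = P = 2189/2500 ≈ 0.875600
step 5 [5y] swap r/1=1591/45233: DF=(1 − 1591/45233·(0.974300+0.924900+0.907600+0.875600))/(1+1591/45233) = 8409/10000 ≈ 0.840900
step 6 [6y] swap r/1=1832/53401: DF=(1 − 1832/53401·(0.974300+0.924900+0.907600+0.875600+0.840900))/(1+1832/53401) = 1021/1250 ≈ 0.816800
step 7 [7y] zero: DF = P = 307/400 ≈ 0.767500

1 1 9743/10000
2 2 9249/10000
3 3 2269/2500
4 4 2189/2500
5 5 8409/10000
6 6 1021/1250
7 7 307/400
DF(6y) = 1021/1250 ≈ 0.816800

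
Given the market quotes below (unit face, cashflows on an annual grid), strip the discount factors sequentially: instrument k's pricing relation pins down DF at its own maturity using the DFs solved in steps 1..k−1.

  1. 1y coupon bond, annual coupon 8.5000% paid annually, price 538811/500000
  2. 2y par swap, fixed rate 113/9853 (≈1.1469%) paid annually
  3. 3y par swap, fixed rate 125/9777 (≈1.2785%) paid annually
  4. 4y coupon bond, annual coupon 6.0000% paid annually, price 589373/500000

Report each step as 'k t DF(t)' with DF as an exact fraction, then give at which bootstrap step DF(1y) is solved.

1 1 2483/2500
2 2 4887/5000
3 3 77/80
4 4 473/500
DF(1y) is solved at step 1

step 1 [1y] bond c/1=17/200: DF=(538811/500000 − 17/200·(0))/(1+17/200) = 2483/2500 ≈ 0.993200
step 2 [2y] swap r/1=113/9853: DF=(1 − 113/9853·(0.993200))/(1+113/9853) = 4887/5000 ≈ 0.977400
step 3 [3y] swap r/1=125/9777: DF=(1 − 125/9777·(0.993200+0.977400))/(1+125/9777) = 77/80 ≈ 0.962500
step 4 [4y] bond c/1=3/50: DF=(589373/500000 − 3/50·(0.993200+0.977400+0.962500))/(1+3/50) = 473/500 ≈ 0.946000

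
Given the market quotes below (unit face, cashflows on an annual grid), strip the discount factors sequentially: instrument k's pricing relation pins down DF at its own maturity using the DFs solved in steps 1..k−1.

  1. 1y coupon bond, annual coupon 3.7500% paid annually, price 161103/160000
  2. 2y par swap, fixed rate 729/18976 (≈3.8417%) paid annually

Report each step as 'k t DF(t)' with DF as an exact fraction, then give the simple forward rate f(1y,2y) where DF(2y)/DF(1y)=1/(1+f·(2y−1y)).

1 1 1941/2000
2 2 9271/10000
f(1y,2y) = ((1941/2000)/(9271/10000) − 1)/(1) = 434/9271 ≈ 4.6813%

step 1 [1y] bond c/1=3/80: DF=(161103/160000 − 3/80·(0))/(1+3/80) = 1941/2000 ≈ 0.970500
step 2 [2y] swap r/1=729/18976: DF=(1 − 729/18976·(0.970500))/(1+729/18976) = 9271/10000 ≈ 0.927100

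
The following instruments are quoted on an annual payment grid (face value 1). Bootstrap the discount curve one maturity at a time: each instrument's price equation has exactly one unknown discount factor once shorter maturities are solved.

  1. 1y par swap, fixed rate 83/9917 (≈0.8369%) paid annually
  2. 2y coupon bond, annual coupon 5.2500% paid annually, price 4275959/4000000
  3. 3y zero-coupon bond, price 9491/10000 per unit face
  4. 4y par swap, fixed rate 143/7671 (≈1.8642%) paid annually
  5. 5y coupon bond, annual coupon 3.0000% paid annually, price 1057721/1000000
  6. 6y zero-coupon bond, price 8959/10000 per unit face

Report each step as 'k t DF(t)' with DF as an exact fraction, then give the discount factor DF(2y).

1 1 9917/10000
2 2 4831/5000
3 3 9491/10000
4 4 1857/2000
5 5 572/625
6 6 8959/10000
DF(2y) = 4831/5000 ≈ 0.966200

step 1 [1y] swap r/1=83/9917: DF=(1 − 83/9917·(0))/(1+83/9917) = 9917/10000 ≈ 0.991700
step 2 [2y] bond c/1=21/400: DF=(4275959/4000000 − 21/400·(0.991700))/(1+21/400) = 4831/5000 ≈ 0.966200
step 3 [3y] zero: DF = P = 9491/10000 ≈ 0.949100
step 4 [4y] swap r/1=143/7671: DF=(1 − 143/7671·(0.991700+0.966200+0.949100))/(1+143/7671) = 1857/2000 ≈ 0.928500
step 5 [5y] bond c/1=3/100: DF=(1057721/1000000 − 3/100·(0.991700+0.966200+0.949100+0.928500))/(1+3/100) = 572/625 ≈ 0.915200
step 6 [6y] zero: DF = P = 8959/10000 ≈ 0.895900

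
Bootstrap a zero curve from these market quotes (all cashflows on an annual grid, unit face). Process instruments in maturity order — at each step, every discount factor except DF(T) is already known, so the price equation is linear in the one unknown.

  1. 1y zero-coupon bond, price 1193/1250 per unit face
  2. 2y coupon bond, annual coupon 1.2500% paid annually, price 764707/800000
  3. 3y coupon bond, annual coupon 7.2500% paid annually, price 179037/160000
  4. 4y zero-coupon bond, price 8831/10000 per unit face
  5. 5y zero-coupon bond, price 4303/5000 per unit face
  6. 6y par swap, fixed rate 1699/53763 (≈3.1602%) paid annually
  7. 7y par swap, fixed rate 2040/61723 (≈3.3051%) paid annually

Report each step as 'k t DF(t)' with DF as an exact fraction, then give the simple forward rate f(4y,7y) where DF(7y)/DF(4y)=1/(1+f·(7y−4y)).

1 1 1193/1250
2 2 9323/10000
3 3 4579/5000
4 4 8831/10000
5 5 4303/5000
6 6 8301/10000
7 7 199/250
f(4y,7y) = ((8831/10000)/(199/250) − 1)/(3) = 871/23880 ≈ 3.6474%

step 1 [1y] zero: DF = P = 1193/1250 ≈ 0.954400
step 2 [2y] bond c/1=1/80: DF=(764707/800000 − 1/80·(0.954400))/(1+1/80) = 9323/10000 ≈ 0.932300
step 3 [3y] bond c/1=29/400: DF=(179037/160000 − 29/400·(0.954400+0.932300))/(1+29/400) = 4579/5000 ≈ 0.915800
step 4 [4y] zero: DF = P = 8831/10000 ≈ 0.883100
step 5 [5y] zero: DF = P = 4303/5000 ≈ 0.860600
step 6 [6y] swap r/1=1699/53763: DF=(1 − 1699/53763·(0.954400+0.932300+0.915800+0.883100+0.860600))/(1+1699/53763) = 8301/10000 ≈ 0.830100
step 7 [7y] swap r/1=2040/61723: DF=(1 − 2040/61723·(0.954400+0.932300+0.915800+0.883100+0.860600+0.830100))/(1+2040/61723) = 199/250 ≈ 0.796000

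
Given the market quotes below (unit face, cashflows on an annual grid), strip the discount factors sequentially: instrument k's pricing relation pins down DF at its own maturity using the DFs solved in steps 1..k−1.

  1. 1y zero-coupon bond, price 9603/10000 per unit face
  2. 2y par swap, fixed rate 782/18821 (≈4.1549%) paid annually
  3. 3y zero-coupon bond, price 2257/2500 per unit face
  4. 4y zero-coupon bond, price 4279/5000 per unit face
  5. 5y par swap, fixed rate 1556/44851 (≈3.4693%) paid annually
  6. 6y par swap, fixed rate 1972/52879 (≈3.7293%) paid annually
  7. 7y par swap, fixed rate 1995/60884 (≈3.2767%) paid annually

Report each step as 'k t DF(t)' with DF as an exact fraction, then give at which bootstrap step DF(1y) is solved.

1 1 9603/10000
2 2 4609/5000
3 3 2257/2500
4 4 4279/5000
5 5 2111/2500
6 6 2007/2500
7 7 1601/2000
DF(1y) is solved at step 1

step 1 [1y] zero: DF = P = 9603/10000 ≈ 0.960300
step 2 [2y] swap r/1=782/18821: DF=(1 − 782/18821·(0.960300))/(1+782/18821) = 4609/5000 ≈ 0.921800
step 3 [3y] zero: DF = P = 2257/2500 ≈ 0.902800
step 4 [4y] zero: DF = P = 4279/5000 ≈ 0.855800
step 5 [5y] swap r/1=1556/44851: DF=(1 − 1556/44851·(0.960300+0.921800+0.902800+0.855800))/(1+1556/44851) = 2111/2500 ≈ 0.844400
step 6 [6y] swap r/1=1972/52879: DF=(1 − 1972/52879·(0.960300+0.921800+0.902800+0.855800+0.844400))/(1+1972/52879) = 2007/2500 ≈ 0.802800
step 7 [7y] swap r/1=1995/60884: DF=(1 − 1995/60884·(0.960300+0.921800+0.902800+0.855800+0.844400+0.802800))/(1+1995/60884) = 1601/2000 ≈ 0.800500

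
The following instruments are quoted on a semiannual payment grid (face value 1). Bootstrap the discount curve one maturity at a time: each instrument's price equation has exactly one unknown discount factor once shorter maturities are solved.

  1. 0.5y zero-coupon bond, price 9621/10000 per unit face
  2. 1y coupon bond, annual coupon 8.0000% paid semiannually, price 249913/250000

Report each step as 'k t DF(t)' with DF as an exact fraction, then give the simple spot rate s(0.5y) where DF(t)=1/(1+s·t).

step 1 [0.5y] zero: DF = P = 9621/10000 ≈ 0.962100
step 2 [1y] bond c/2=1/25: DF=(249913/250000 − 1/25·(0.962100))/(1+1/25) = 4621/5000 ≈ 0.924200

1 1/2 9621/10000
2 1 4621/5000
s(0.5y) = (1/(9621/10000) − 1)/(1/2) = 758/9621 ≈ 7.8786%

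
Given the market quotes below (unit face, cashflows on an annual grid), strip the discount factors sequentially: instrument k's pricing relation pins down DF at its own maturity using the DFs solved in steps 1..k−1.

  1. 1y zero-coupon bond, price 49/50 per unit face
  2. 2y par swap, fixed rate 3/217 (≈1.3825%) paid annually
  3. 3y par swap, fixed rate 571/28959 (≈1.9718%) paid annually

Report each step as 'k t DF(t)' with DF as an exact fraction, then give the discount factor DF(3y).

1 1 49/50
2 2 973/1000
3 3 9429/10000
DF(3y) = 9429/10000 ≈ 0.942900

step 1 [1y] zero: DF = P = 49/50 ≈ 0.980000
step 2 [2y] swap r/1=3/217: DF=(1 − 3/217·(0.980000))/(1+3/217) = 973/1000 ≈ 0.973000
step 3 [3y] swap r/1=571/28959: DF=(1 − 571/28959·(0.980000+0.973000))/(1+571/28959) = 9429/10000 ≈ 0.942900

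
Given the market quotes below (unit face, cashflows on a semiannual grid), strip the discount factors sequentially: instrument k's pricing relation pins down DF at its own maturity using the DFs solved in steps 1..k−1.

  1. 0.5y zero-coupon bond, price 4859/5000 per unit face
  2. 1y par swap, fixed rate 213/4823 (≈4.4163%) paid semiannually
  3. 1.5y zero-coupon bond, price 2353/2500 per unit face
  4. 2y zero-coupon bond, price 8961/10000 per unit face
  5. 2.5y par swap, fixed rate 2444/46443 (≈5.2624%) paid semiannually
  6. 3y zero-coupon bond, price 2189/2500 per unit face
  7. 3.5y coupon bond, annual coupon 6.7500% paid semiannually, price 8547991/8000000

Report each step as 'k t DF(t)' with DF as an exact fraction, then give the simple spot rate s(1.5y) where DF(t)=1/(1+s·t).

step 1 [0.5y] zero: DF = P = 4859/5000 ≈ 0.971800
step 2 [1y] swap r/2=213/9646: DF=(1 − 213/9646·(0.971800))/(1+213/9646) = 4787/5000 ≈ 0.957400
step 3 [1.5y] zero: DF = P = 2353/2500 ≈ 0.941200
step 4 [2y] zero: DF = P = 8961/10000 ≈ 0.896100
step 5 [2.5y] swap r/2=1222/46443: DF=(1 − 1222/46443·(0.971800+0.957400+0.941200+0.896100))/(1+1222/46443) = 4389/5000 ≈ 0.877800
step 6 [3y] zero: DF = P = 2189/2500 ≈ 0.875600
step 7 [3.5y] bond c/2=27/800: DF=(8547991/8000000 − 27/800·(0.971800+0.957400+0.941200+0.896100+0.877800+0.875600))/(1+27/800) = 4267/5000 ≈ 0.853400

1 1/2 4859/5000
2 1 4787/5000
3 3/2 2353/2500
4 2 8961/10000
5 5/2 4389/5000
6 3 2189/2500
7 7/2 4267/5000
s(1.5y) = (1/(2353/2500) − 1)/(3/2) = 98/2353 ≈ 4.1649%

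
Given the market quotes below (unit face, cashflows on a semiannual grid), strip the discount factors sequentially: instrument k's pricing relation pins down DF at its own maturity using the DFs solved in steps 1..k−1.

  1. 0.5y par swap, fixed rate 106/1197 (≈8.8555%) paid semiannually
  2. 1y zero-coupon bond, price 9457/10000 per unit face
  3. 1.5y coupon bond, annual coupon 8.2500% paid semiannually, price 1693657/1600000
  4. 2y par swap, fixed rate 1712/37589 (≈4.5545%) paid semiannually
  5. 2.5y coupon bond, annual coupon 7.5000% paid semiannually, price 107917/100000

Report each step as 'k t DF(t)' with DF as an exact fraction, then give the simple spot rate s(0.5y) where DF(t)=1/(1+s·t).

1 1/2 1197/1250
2 1 9457/10000
3 3/2 2353/2500
4 2 1143/1250
5 5/2 9043/10000
s(0.5y) = (1/(1197/1250) − 1)/(1/2) = 106/1197 ≈ 8.8555%

step 1 [0.5y] swap r/2=53/1197: DF=(1 − 53/1197·(0))/(1+53/1197) = 1197/1250 ≈ 0.957600
step 2 [1y] zero: DF = P = 9457/10000 ≈ 0.945700
step 3 [1.5y] bond c/2=33/800: DF=(1693657/1600000 − 33/800·(0.957600+0.945700))/(1+33/800) = 2353/2500 ≈ 0.941200
step 4 [2y] swap r/2=856/37589: DF=(1 − 856/37589·(0.957600+0.945700+0.941200))/(1+856/37589) = 1143/1250 ≈ 0.914400
step 5 [2.5y] bond c/2=3/80: DF=(107917/100000 − 3/80·(0.957600+0.945700+0.941200+0.914400))/(1+3/80) = 9043/10000 ≈ 0.904300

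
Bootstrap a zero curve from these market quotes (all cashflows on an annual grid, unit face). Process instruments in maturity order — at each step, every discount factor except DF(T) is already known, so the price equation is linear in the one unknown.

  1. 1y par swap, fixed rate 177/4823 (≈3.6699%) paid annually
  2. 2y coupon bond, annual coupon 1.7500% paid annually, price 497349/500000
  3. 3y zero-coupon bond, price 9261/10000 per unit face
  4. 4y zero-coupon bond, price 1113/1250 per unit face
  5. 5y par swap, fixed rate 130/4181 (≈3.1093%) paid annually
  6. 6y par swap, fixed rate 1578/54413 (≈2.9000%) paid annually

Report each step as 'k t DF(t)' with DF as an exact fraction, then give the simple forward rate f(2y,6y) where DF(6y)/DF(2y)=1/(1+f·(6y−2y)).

1 1 4823/5000
2 2 961/1000
3 3 9261/10000
4 4 1113/1250
5 5 857/1000
6 6 4211/5000
f(2y,6y) = ((961/1000)/(4211/5000) − 1)/(4) = 297/8422 ≈ 3.5265%

step 1 [1y] swap r/1=177/4823: DF=(1 − 177/4823·(0))/(1+177/4823) = 4823/5000 ≈ 0.964600
step 2 [2y] bond c/1=7/400: DF=(497349/500000 − 7/400·(0.964600))/(1+7/400) = 961/1000 ≈ 0.961000
step 3 [3y] zero: DF = P = 9261/10000 ≈ 0.926100
step 4 [4y] zero: DF = P = 1113/1250 ≈ 0.890400
step 5 [5y] swap r/1=130/4181: DF=(1 − 130/4181·(0.964600+0.961000+0.926100+0.890400))/(1+130/4181) = 857/1000 ≈ 0.857000
step 6 [6y] swap r/1=1578/54413: DF=(1 − 1578/54413·(0.964600+0.961000+0.926100+0.890400+0.857000))/(1+1578/54413) = 4211/5000 ≈ 0.842200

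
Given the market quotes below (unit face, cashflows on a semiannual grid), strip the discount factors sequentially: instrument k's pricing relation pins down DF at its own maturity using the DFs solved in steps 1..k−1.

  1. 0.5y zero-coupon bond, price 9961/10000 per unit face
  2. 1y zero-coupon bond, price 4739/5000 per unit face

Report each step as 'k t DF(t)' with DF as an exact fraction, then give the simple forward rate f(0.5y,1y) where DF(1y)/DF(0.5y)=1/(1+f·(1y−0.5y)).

1 1/2 9961/10000
2 1 4739/5000
f(0.5y,1y) = ((9961/10000)/(4739/5000) − 1)/(1/2) = 69/677 ≈ 10.1920%

step 1 [0.5y] zero: DF = P = 9961/10000 ≈ 0.996100
step 2 [1y] zero: DF = P = 4739/5000 ≈ 0.947800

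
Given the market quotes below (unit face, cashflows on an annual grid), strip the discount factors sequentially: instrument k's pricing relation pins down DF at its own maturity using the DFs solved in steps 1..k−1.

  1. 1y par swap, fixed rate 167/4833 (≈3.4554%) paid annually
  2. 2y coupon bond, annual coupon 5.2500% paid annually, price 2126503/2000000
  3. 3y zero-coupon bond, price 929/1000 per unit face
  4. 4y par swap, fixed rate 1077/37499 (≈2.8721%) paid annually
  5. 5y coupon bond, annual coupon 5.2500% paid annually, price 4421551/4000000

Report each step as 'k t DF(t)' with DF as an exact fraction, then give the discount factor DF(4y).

step 1 [1y] swap r/1=167/4833: DF=(1 − 167/4833·(0))/(1+167/4833) = 4833/5000 ≈ 0.966600
step 2 [2y] bond c/1=21/400: DF=(2126503/2000000 − 21/400·(0.966600))/(1+21/400) = 481/500 ≈ 0.962000
step 3 [3y] zero: DF = P = 929/1000 ≈ 0.929000
step 4 [4y] swap r/1=1077/37499: DF=(1 − 1077/37499·(0.966600+0.962000+0.929000))/(1+1077/37499) = 8923/10000 ≈ 0.892300
step 5 [5y] bond c/1=21/400: DF=(4421551/4000000 − 21/400·(0.966600+0.962000+0.929000+0.892300))/(1+21/400) = 1079/1250 ≈ 0.863200

1 1 4833/5000
2 2 481/500
3 3 929/1000
4 4 8923/10000
5 5 1079/1250
DF(4y) = 8923/10000 ≈ 0.892300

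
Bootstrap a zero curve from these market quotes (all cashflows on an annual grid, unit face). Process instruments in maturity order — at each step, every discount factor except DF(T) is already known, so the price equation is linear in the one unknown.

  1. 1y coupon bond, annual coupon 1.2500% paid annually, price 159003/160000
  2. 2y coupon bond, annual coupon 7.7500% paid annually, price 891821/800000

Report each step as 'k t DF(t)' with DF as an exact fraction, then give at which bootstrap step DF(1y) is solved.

1 1 1963/2000
2 2 241/250
DF(1y) is solved at step 1

step 1 [1y] bond c/1=1/80: DF=(159003/160000 − 1/80·(0))/(1+1/80) = 1963/2000 ≈ 0.981500
step 2 [2y] bond c/1=31/400: DF=(891821/800000 − 31/400·(0.981500))/(1+31/400) = 241/250 ≈ 0.964000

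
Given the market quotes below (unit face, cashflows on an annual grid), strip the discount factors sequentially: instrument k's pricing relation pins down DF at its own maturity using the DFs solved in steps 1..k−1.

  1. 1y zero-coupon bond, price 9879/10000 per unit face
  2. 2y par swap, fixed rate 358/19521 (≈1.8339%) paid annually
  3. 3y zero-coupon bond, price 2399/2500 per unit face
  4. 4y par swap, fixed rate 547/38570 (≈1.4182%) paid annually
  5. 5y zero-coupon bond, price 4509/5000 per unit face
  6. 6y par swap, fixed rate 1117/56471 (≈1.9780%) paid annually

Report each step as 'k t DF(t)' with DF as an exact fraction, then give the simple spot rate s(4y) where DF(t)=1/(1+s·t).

1 1 9879/10000
2 2 4821/5000
3 3 2399/2500
4 4 9453/10000
5 5 4509/5000
6 6 8883/10000
s(4y) = (1/(9453/10000) − 1)/(4) = 547/37812 ≈ 1.4466%

step 1 [1y] zero: DF = P = 9879/10000 ≈ 0.987900
step 2 [2y] swap r/1=358/19521: DF=(1 − 358/19521·(0.987900))/(1+358/19521) = 4821/5000 ≈ 0.964200
step 3 [3y] zero: DF = P = 2399/2500 ≈ 0.959600
step 4 [4y] swap r/1=547/38570: DF=(1 − 547/38570·(0.987900+0.964200+0.959600))/(1+547/38570) = 9453/10000 ≈ 0.945300
step 5 [5y] zero: DF = P = 4509/5000 ≈ 0.901800
step 6 [6y] swap r/1=1117/56471: DF=(1 − 1117/56471·(0.987900+0.964200+0.959600+0.945300+0.901800))/(1+1117/56471) = 8883/10000 ≈ 0.888300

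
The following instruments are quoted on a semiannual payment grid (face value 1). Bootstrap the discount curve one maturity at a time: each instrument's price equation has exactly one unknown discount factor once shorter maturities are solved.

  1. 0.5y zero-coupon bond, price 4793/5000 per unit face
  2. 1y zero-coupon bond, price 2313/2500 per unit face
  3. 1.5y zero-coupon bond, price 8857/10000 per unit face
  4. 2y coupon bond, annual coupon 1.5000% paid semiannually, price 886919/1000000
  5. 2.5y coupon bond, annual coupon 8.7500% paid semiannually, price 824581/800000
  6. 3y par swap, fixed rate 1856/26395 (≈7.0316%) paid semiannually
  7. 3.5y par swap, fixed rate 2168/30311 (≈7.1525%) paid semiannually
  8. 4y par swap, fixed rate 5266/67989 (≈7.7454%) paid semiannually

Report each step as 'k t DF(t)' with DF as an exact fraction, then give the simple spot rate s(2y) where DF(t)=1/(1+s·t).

step 1 [0.5y] zero: DF = P = 4793/5000 ≈ 0.958600
step 2 [1y] zero: DF = P = 2313/2500 ≈ 0.925200
step 3 [1.5y] zero: DF = P = 8857/10000 ≈ 0.885700
step 4 [2y] bond c/2=3/400: DF=(886919/1000000 − 3/400·(0.958600+0.925200+0.885700))/(1+3/400) = 8597/10000 ≈ 0.859700
step 5 [2.5y] bond c/2=7/160: DF=(824581/800000 − 7/160·(0.958600+0.925200+0.885700+0.859700))/(1+7/160) = 4177/5000 ≈ 0.835400
step 6 [3y] swap r/2=928/26395: DF=(1 − 928/26395·(0.958600+0.925200+0.885700+0.859700+0.835400))/(1+928/26395) = 509/625 ≈ 0.814400
step 7 [3.5y] swap r/2=1084/30311: DF=(1 − 1084/30311·(0.958600+0.925200+0.885700+0.859700+0.835400+0.814400))/(1+1084/30311) = 979/1250 ≈ 0.783200
step 8 [4y] swap r/2=2633/67989: DF=(1 − 2633/67989·(0.958600+0.925200+0.885700+0.859700+0.835400+0.814400+0.783200))/(1+2633/67989) = 7367/10000 ≈ 0.736700

1 1/2 4793/5000
2 1 2313/2500
3 3/2 8857/10000
4 2 8597/10000
5 5/2 4177/5000
6 3 509/625
7 7/2 979/1250
8 4 7367/10000
s(2y) = (1/(8597/10000) − 1)/(2) = 1403/17194 ≈ 8.1598%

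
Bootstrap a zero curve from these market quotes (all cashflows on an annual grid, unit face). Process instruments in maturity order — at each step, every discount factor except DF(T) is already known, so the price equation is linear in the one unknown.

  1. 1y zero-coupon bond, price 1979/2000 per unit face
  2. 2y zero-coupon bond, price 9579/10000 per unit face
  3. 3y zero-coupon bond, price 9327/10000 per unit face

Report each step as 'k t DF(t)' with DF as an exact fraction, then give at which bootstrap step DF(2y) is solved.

step 1 [1y] zero: DF = P = 1979/2000 ≈ 0.989500
step 2 [2y] zero: DF = P = 9579/10000 ≈ 0.957900
step 3 [3y] zero: DF = P = 9327/10000 ≈ 0.932700

1 1 1979/2000
2 2 9579/10000
3 3 9327/10000
DF(2y) is solved at step 2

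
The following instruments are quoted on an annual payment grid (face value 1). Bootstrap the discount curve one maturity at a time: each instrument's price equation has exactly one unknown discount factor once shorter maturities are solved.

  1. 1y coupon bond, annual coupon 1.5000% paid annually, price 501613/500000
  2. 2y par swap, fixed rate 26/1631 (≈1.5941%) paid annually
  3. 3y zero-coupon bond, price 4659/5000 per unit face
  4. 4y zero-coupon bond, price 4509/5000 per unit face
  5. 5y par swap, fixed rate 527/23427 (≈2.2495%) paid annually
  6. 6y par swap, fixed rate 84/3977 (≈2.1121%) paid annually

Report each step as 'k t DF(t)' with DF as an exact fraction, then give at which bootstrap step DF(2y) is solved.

1 1 2471/2500
2 2 1211/1250
3 3 4659/5000
4 4 4509/5000
5 5 4473/5000
6 6 1103/1250
DF(2y) is solved at step 2

step 1 [1y] bond c/1=3/200: DF=(501613/500000 − 3/200·(0))/(1+3/200) = 2471/2500 ≈ 0.988400
step 2 [2y] swap r/1=26/1631: DF=(1 − 26/1631·(0.988400))/(1+26/1631) = 1211/1250 ≈ 0.968800
step 3 [3y] zero: DF = P = 4659/5000 ≈ 0.931800
step 4 [4y] zero: DF = P = 4509/5000 ≈ 0.901800
step 5 [5y] swap r/1=527/23427: DF=(1 − 527/23427·(0.988400+0.968800+0.931800+0.901800))/(1+527/23427) = 4473/5000 ≈ 0.894600
step 6 [6y] swap r/1=84/3977: DF=(1 − 84/3977·(0.988400+0.968800+0.931800+0.901800+0.894600))/(1+84/3977) = 1103/1250 ≈ 0.882400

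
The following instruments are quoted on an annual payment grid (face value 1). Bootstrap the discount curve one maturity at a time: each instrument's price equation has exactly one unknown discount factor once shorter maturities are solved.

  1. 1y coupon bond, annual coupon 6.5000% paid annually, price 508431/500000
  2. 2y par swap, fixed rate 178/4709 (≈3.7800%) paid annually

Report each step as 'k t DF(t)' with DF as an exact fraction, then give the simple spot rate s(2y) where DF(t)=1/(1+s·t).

1 1 2387/2500
2 2 1161/1250
s(2y) = (1/(1161/1250) − 1)/(2) = 89/2322 ≈ 3.8329%

step 1 [1y] bond c/1=13/200: DF=(508431/500000 − 13/200·(0))/(1+13/200) = 2387/2500 ≈ 0.954800
step 2 [2y] swap r/1=178/4709: DF=(1 − 178/4709·(0.954800))/(1+178/4709) = 1161/1250 ≈ 0.928800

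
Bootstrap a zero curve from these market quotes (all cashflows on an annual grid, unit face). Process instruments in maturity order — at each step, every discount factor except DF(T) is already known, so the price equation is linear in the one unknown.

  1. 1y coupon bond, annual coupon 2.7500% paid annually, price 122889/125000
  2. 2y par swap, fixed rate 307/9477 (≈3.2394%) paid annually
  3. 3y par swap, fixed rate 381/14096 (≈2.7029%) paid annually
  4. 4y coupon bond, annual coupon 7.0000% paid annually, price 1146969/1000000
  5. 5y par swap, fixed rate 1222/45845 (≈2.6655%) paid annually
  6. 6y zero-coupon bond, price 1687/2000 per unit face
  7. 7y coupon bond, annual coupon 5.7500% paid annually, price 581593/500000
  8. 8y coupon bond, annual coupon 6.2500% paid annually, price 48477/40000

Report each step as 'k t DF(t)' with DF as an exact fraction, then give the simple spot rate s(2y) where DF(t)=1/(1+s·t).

step 1 [1y] bond c/1=11/400: DF=(122889/125000 − 11/400·(0))/(1+11/400) = 598/625 ≈ 0.956800
step 2 [2y] swap r/1=307/9477: DF=(1 − 307/9477·(0.956800))/(1+307/9477) = 4693/5000 ≈ 0.938600
step 3 [3y] swap r/1=381/14096: DF=(1 − 381/14096·(0.956800+0.938600))/(1+381/14096) = 4619/5000 ≈ 0.923800
step 4 [4y] bond c/1=7/100: DF=(1146969/1000000 − 7/100·(0.956800+0.938600+0.923800))/(1+7/100) = 71/80 ≈ 0.887500
step 5 [5y] swap r/1=1222/45845: DF=(1 − 1222/45845·(0.956800+0.938600+0.923800+0.887500))/(1+1222/45845) = 4389/5000 ≈ 0.877800
step 6 [6y] zero: DF = P = 1687/2000 ≈ 0.843500
step 7 [7y] bond c/1=23/400: DF=(581593/500000 − 23/400·(0.956800+0.938600+0.923800+0.887500+0.877800+0.843500))/(1+23/400) = 503/625 ≈ 0.804800
step 8 [8y] bond c/1=1/16: DF=(48477/40000 − 1/16·(0.956800+0.938600+0.923800+0.887500+0.877800+0.843500+0.804800))/(1+1/16) = 387/500 ≈ 0.774000

1 1 598/625
2 2 4693/5000
3 3 4619/5000
4 4 71/80
5 5 4389/5000
6 6 1687/2000
7 7 503/625
8 8 387/500
s(2y) = (1/(4693/5000) − 1)/(2) = 307/9386 ≈ 3.2708%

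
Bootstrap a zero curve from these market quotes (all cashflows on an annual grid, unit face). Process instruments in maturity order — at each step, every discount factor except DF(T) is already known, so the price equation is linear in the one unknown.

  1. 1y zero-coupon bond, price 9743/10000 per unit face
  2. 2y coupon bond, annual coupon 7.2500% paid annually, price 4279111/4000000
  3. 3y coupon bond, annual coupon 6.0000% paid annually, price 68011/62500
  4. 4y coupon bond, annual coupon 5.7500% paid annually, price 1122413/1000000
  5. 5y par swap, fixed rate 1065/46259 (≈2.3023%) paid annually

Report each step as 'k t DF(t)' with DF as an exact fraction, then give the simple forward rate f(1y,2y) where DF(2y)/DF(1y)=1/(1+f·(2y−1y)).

1 1 9743/10000
2 2 2329/2500
3 3 9187/10000
4 4 4539/5000
5 5 1787/2000
f(1y,2y) = ((9743/10000)/(2329/2500) − 1)/(1) = 427/9316 ≈ 4.5835%

step 1 [1y] zero: DF = P = 9743/10000 ≈ 0.974300
step 2 [2y] bond c/1=29/400: DF=(4279111/4000000 − 29/400·(0.974300))/(1+29/400) = 2329/2500 ≈ 0.931600
step 3 [3y] bond c/1=3/50: DF=(68011/62500 − 3/50·(0.974300+0.931600))/(1+3/50) = 9187/10000 ≈ 0.918700
step 4 [4y] bond c/1=23/400: DF=(1122413/1000000 − 23/400·(0.974300+0.931600+0.918700))/(1+23/400) = 4539/5000 ≈ 0.907800
step 5 [5y] swap r/1=1065/46259: DF=(1 − 1065/46259·(0.974300+0.931600+0.918700+0.907800))/(1+1065/46259) = 1787/2000 ≈ 0.893500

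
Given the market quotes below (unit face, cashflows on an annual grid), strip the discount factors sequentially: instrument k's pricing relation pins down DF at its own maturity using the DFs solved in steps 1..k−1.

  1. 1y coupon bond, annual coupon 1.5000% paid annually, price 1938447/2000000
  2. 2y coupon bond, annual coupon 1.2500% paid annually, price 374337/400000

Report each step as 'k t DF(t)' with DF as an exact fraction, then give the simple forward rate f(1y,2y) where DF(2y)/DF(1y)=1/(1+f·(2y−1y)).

1 1 9549/10000
2 2 73/80
f(1y,2y) = ((9549/10000)/(73/80) − 1)/(1) = 424/9125 ≈ 4.6466%

step 1 [1y] bond c/1=3/200: DF=(1938447/2000000 − 3/200·(0))/(1+3/200) = 9549/10000 ≈ 0.954900
step 2 [2y] bond c/1=1/80: DF=(374337/400000 − 1/80·(0.954900))/(1+1/80) = 73/80 ≈ 0.912500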